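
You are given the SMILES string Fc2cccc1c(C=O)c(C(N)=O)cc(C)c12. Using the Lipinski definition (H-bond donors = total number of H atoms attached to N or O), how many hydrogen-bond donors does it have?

Donors: find every N or O and count the H atoms it carries.
  atom 9 (O): bond orders sum to 2 → 0 H
  atom 12 (N): bond orders sum to 1 → 2 H
  atom 13 (O): bond orders sum to 2 → 0 H
Lipinski HBD = 2.

2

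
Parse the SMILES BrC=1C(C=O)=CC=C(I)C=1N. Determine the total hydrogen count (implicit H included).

Walk through each heavy atom and fill implicit hydrogens from standard valence (C 4, N 3, O 2, S 2, halogen 1):
  atom 1: Br (halogen, monovalent) → 0 H
  atom 2: C, bond orders sum to 4 (valence 4) → 0 H
  atom 3: C, bond orders sum to 4 (valence 4) → 0 H
  atom 4: C, bond orders sum to 3 (valence 4) → 1 H
  atom 5: O, bond orders sum to 2 (valence 2) → 0 H
  atom 6: C, bond orders sum to 3 (valence 4) → 1 H
  atom 7: C, bond orders sum to 3 (valence 4) → 1 H
  atom 8: C, bond orders sum to 4 (valence 4) → 0 H
  atom 9: I (halogen, monovalent) → 0 H
  atom 10: C, bond orders sum to 4 (valence 4) → 0 H
  atom 11: N, bond orders sum to 1 (valence 3) → 2 H
Total hydrogens: 5.

5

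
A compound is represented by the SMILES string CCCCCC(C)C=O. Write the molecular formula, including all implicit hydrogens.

Walk through each heavy atom and fill implicit hydrogens from standard valence (C 4, N 3, O 2, S 2, halogen 1):
  atom 1: C, bond orders sum to 1 (valence 4) → 3 H
  atom 2: C, bond orders sum to 2 (valence 4) → 2 H
  atom 3: C, bond orders sum to 2 (valence 4) → 2 H
  atom 4: C, bond orders sum to 2 (valence 4) → 2 H
  atom 5: C, bond orders sum to 2 (valence 4) → 2 H
  atom 6: C, bond orders sum to 3 (valence 4) → 1 H
  atom 7: C, bond orders sum to 1 (valence 4) → 3 H
  atom 8: C, bond orders sum to 3 (valence 4) → 1 H
  atom 9: O, bond orders sum to 2 (valence 2) → 0 H
Totals → C:8, H:16, O:1.
In Hill order: C8H16O.

C8H16O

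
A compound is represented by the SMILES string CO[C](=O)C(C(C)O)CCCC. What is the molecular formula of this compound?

Walk through each heavy atom and fill implicit hydrogens from standard valence (C 4, N 3, O 2, S 2, halogen 1):
  atom 1: C, bond orders sum to 1 (valence 4) → 3 H
  atom 2: O, bond orders sum to 2 (valence 2) → 0 H
  atom 3: C with explicit H count 0
  atom 4: O, bond orders sum to 2 (valence 2) → 0 H
  atom 5: C, bond orders sum to 3 (valence 4) → 1 H
  atom 6: C, bond orders sum to 3 (valence 4) → 1 H
  atom 7: C, bond orders sum to 1 (valence 4) → 3 H
  atom 8: O, bond orders sum to 1 (valence 2) → 1 H
  atom 9: C, bond orders sum to 2 (valence 4) → 2 H
  atom 10: C, bond orders sum to 2 (valence 4) → 2 H
  atom 11: C, bond orders sum to 2 (valence 4) → 2 H
  atom 12: C, bond orders sum to 1 (valence 4) → 3 H
Totals → C:9, H:18, O:3.

C9H18O3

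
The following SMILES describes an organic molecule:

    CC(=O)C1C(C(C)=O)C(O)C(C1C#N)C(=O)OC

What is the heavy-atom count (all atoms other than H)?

Every atom symbol written in the SMILES (organic subset) is one heavy atom; implicit H are not written.
Heavy atoms by element → C:12, N:1, O:5.
Total: 18.

18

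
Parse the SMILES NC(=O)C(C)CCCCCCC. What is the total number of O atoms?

1

Scan the SMILES for O atoms (remember two-letter symbols like Cl and Br are single atoms).
Oxygen count: 1.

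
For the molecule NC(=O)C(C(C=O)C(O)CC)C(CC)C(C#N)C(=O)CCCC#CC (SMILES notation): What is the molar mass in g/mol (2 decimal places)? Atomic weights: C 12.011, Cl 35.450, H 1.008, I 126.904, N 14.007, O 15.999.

First, the molecular formula is C19H28N2O4 (counting implicit H from valence).
  C: 19 × 12.011 = 228.209
  H: 28 × 1.008 = 28.224
  N: 2 × 14.007 = 28.014
  O: 4 × 15.999 = 63.996
Sum: 19×12.011 + 28×1.008 + 2×14.007 + 4×15.999 = 348.443 → 348.44 g/mol.

348.44 g/mol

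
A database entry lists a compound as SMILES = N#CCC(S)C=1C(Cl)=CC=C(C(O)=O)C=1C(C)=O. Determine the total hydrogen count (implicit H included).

10

Walk through each heavy atom and fill implicit hydrogens from standard valence (C 4, N 3, O 2, S 2, halogen 1):
  atom 1: N, bond orders sum to 3 (valence 3) → 0 H
  atom 2: C, bond orders sum to 4 (valence 4) → 0 H
  atom 3: C, bond orders sum to 2 (valence 4) → 2 H
  atom 4: C, bond orders sum to 3 (valence 4) → 1 H
  atom 5: S, bond orders sum to 1 (valence 2) → 1 H
  atom 6: C, bond orders sum to 4 (valence 4) → 0 H
  atom 7: C, bond orders sum to 4 (valence 4) → 0 H
  atom 8: Cl (halogen, monovalent) → 0 H
  atom 9: C, bond orders sum to 3 (valence 4) → 1 H
  atom 10: C, bond orders sum to 3 (valence 4) → 1 H
  atom 11: C, bond orders sum to 4 (valence 4) → 0 H
  atom 12: C, bond orders sum to 4 (valence 4) → 0 H
  atom 13: O, bond orders sum to 1 (valence 2) → 1 H
  atom 14: O, bond orders sum to 2 (valence 2) → 0 H
  atom 15: C, bond orders sum to 4 (valence 4) → 0 H
  atom 16: C, bond orders sum to 4 (valence 4) → 0 H
  atom 17: C, bond orders sum to 1 (valence 4) → 3 H
  atom 18: O, bond orders sum to 2 (valence 2) → 0 H
Total hydrogens: 10.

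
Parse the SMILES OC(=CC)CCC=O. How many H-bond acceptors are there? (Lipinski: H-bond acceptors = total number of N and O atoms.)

N atoms: 0; O atoms: 2.
Lipinski HBA = 0 + 2 = 2.

2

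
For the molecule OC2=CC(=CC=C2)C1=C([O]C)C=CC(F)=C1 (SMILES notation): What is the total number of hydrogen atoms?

11

Walk through each heavy atom and fill implicit hydrogens from standard valence (C 4, N 3, O 2, S 2, halogen 1):
  atom 1: O, bond orders sum to 1 (valence 2) → 1 H
  atom 2: C, bond orders sum to 4 (valence 4) → 0 H
  atom 3: C, bond orders sum to 3 (valence 4) → 1 H
  atom 4: C, bond orders sum to 4 (valence 4) → 0 H
  atom 5: C, bond orders sum to 3 (valence 4) → 1 H
  atom 6: C, bond orders sum to 3 (valence 4) → 1 H
  atom 7: C, bond orders sum to 3 (valence 4) → 1 H
  atom 8: C, bond orders sum to 4 (valence 4) → 0 H
  atom 9: C, bond orders sum to 4 (valence 4) → 0 H
  atom 10: O with explicit H count 0
  atom 11: C, bond orders sum to 1 (valence 4) → 3 H
  atom 12: C, bond orders sum to 3 (valence 4) → 1 H
  atom 13: C, bond orders sum to 3 (valence 4) → 1 H
  atom 14: C, bond orders sum to 4 (valence 4) → 0 H
  atom 15: F (halogen, monovalent) → 0 H
  atom 16: C, bond orders sum to 3 (valence 4) → 1 H
Total hydrogens: 11.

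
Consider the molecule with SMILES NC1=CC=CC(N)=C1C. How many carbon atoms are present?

Count every carbon token in the SMILES (each C, including those in ring-closure positions and inside branches).
Carbon count: 7.

7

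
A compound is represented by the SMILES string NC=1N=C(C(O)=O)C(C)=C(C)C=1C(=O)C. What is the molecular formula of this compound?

C10H12N2O3

Walk through each heavy atom and fill implicit hydrogens from standard valence (C 4, N 3, O 2, S 2, halogen 1):
  atom 1: N, bond orders sum to 1 (valence 3) → 2 H
  atom 2: C, bond orders sum to 4 (valence 4) → 0 H
  atom 3: N, bond orders sum to 3 (valence 3) → 0 H
  atom 4: C, bond orders sum to 4 (valence 4) → 0 H
  atom 5: C, bond orders sum to 4 (valence 4) → 0 H
  atom 6: O, bond orders sum to 1 (valence 2) → 1 H
  atom 7: O, bond orders sum to 2 (valence 2) → 0 H
  atom 8: C, bond orders sum to 4 (valence 4) → 0 H
  atom 9: C, bond orders sum to 1 (valence 4) → 3 H
  atom 10: C, bond orders sum to 4 (valence 4) → 0 H
  atom 11: C, bond orders sum to 1 (valence 4) → 3 H
  atom 12: C, bond orders sum to 4 (valence 4) → 0 H
  atom 13: C, bond orders sum to 4 (valence 4) → 0 H
  atom 14: O, bond orders sum to 2 (valence 2) → 0 H
  atom 15: C, bond orders sum to 1 (valence 4) → 3 H
Totals → C:10, H:12, N:2, O:3.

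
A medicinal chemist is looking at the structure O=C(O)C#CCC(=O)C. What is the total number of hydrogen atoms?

Walk through each heavy atom and fill implicit hydrogens from standard valence (C 4, N 3, O 2, S 2, halogen 1):
  atom 1: O, bond orders sum to 2 (valence 2) → 0 H
  atom 2: C, bond orders sum to 4 (valence 4) → 0 H
  atom 3: O, bond orders sum to 1 (valence 2) → 1 H
  atom 4: C, bond orders sum to 4 (valence 4) → 0 H
  atom 5: C, bond orders sum to 4 (valence 4) → 0 H
  atom 6: C, bond orders sum to 2 (valence 4) → 2 H
  atom 7: C, bond orders sum to 4 (valence 4) → 0 H
  atom 8: O, bond orders sum to 2 (valence 2) → 0 H
  atom 9: C, bond orders sum to 1 (valence 4) → 3 H
Total hydrogens: 6.

6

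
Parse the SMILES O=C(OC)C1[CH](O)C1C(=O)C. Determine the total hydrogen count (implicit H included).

10

Walk through each heavy atom and fill implicit hydrogens from standard valence (C 4, N 3, O 2, S 2, halogen 1):
  atom 1: O, bond orders sum to 2 (valence 2) → 0 H
  atom 2: C, bond orders sum to 4 (valence 4) → 0 H
  atom 3: O, bond orders sum to 2 (valence 2) → 0 H
  atom 4: C, bond orders sum to 1 (valence 4) → 3 H
  atom 5: C, bond orders sum to 3 (valence 4) → 1 H
  atom 6: C with explicit H count 1
  atom 7: O, bond orders sum to 1 (valence 2) → 1 H
  atom 8: C, bond orders sum to 3 (valence 4) → 1 H
  atom 9: C, bond orders sum to 4 (valence 4) → 0 H
  atom 10: O, bond orders sum to 2 (valence 2) → 0 H
  atom 11: C, bond orders sum to 1 (valence 4) → 3 H
Total hydrogens: 10.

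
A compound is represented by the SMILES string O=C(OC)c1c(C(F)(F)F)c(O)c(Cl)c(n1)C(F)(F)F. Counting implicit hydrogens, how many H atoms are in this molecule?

4

Walk through each heavy atom and fill implicit hydrogens from standard valence (C 4, N 3, O 2, S 2, halogen 1); for lowercase aromatic atoms, an aromatic c carries 1 H when it has two neighbours and 0 H with three, and aromatic n carries 0 H:
  atom 1: O, bond orders sum to 2 (valence 2) → 0 H
  atom 2: C, bond orders sum to 4 (valence 4) → 0 H
  atom 3: O, bond orders sum to 2 (valence 2) → 0 H
  atom 4: C, bond orders sum to 1 (valence 4) → 3 H
  atom 5: aromatic c, 3 neighbours → 0 H
  atom 6: aromatic c, 3 neighbours → 0 H
  atom 7: C, bond orders sum to 4 (valence 4) → 0 H
  atom 8: F (halogen, monovalent) → 0 H
  atom 9: F (halogen, monovalent) → 0 H
  atom 10: F (halogen, monovalent) → 0 H
  atom 11: aromatic c, 3 neighbours → 0 H
  atom 12: O, bond orders sum to 1 (valence 2) → 1 H
  atom 13: aromatic c, 3 neighbours → 0 H
  atom 14: Cl (halogen, monovalent) → 0 H
  atom 15: aromatic c, 3 neighbours → 0 H
  atom 16: aromatic n, 2 neighbours → 0 H
  atom 17: C, bond orders sum to 4 (valence 4) → 0 H
  atom 18: F (halogen, monovalent) → 0 H
  atom 19: F (halogen, monovalent) → 0 H
  atom 20: F (halogen, monovalent) → 0 H
Total hydrogens: 4.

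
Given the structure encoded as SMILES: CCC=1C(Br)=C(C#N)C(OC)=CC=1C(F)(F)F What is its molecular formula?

Walk through each heavy atom and fill implicit hydrogens from standard valence (C 4, N 3, O 2, S 2, halogen 1):
  atom 1: C, bond orders sum to 1 (valence 4) → 3 H
  atom 2: C, bond orders sum to 2 (valence 4) → 2 H
  atom 3: C, bond orders sum to 4 (valence 4) → 0 H
  atom 4: C, bond orders sum to 4 (valence 4) → 0 H
  atom 5: Br (halogen, monovalent) → 0 H
  atom 6: C, bond orders sum to 4 (valence 4) → 0 H
  atom 7: C, bond orders sum to 4 (valence 4) → 0 H
  atom 8: N, bond orders sum to 3 (valence 3) → 0 H
  atom 9: C, bond orders sum to 4 (valence 4) → 0 H
  atom 10: O, bond orders sum to 2 (valence 2) → 0 H
  atom 11: C, bond orders sum to 1 (valence 4) → 3 H
  atom 12: C, bond orders sum to 3 (valence 4) → 1 H
  atom 13: C, bond orders sum to 4 (valence 4) → 0 H
  atom 14: C, bond orders sum to 4 (valence 4) → 0 H
  atom 15: F (halogen, monovalent) → 0 H
  atom 16: F (halogen, monovalent) → 0 H
  atom 17: F (halogen, monovalent) → 0 H
Totals → C:11, H:9, Br:1, F:3, N:1, O:1.
In Hill order: C11H9BrF3NO.

C11H9BrF3NO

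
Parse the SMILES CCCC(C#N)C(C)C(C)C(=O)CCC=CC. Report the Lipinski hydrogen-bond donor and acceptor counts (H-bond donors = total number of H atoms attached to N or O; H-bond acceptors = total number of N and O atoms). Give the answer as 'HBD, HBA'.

Donors: find every N or O and count the H atoms it carries.
  atom 6 (N): bond orders sum to 3 → 0 H
  atom 12 (O): bond orders sum to 2 → 0 H
Lipinski HBD = 0.
Acceptors: N atoms = 1, O atoms = 1 → HBA = 2.

0, 2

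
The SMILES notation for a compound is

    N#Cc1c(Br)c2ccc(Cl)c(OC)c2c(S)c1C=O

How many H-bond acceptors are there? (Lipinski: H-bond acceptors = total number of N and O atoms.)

N atoms: 1; O atoms: 2.
Lipinski HBA = 1 + 2 = 3.

3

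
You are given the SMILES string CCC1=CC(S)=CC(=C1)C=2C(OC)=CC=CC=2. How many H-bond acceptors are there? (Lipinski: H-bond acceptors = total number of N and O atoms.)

N atoms: 0; O atoms: 1.
Lipinski HBA = 0 + 1 = 1.

1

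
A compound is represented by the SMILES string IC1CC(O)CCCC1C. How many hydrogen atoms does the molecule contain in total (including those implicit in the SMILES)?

15

Walk through each heavy atom and fill implicit hydrogens from standard valence (C 4, N 3, O 2, S 2, halogen 1):
  atom 1: I (halogen, monovalent) → 0 H
  atom 2: C, bond orders sum to 3 (valence 4) → 1 H
  atom 3: C, bond orders sum to 2 (valence 4) → 2 H
  atom 4: C, bond orders sum to 3 (valence 4) → 1 H
  atom 5: O, bond orders sum to 1 (valence 2) → 1 H
  atom 6: C, bond orders sum to 2 (valence 4) → 2 H
  atom 7: C, bond orders sum to 2 (valence 4) → 2 H
  atom 8: C, bond orders sum to 2 (valence 4) → 2 H
  atom 9: C, bond orders sum to 3 (valence 4) → 1 H
  atom 10: C, bond orders sum to 1 (valence 4) → 3 H
Total hydrogens: 15.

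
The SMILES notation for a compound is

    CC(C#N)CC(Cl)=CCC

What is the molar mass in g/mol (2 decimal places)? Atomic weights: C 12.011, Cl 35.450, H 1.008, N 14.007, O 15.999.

First, the molecular formula is C8H12ClN (counting implicit H from valence).
  C: 8 × 12.011 = 96.088
  Cl: 1 × 35.450 = 35.450
  H: 12 × 1.008 = 12.096
  N: 1 × 14.007 = 14.007
Sum: 8×12.011 + 1×35.450 + 12×1.008 + 1×14.007 = 157.641 → 157.64 g/mol.

157.64 g/mol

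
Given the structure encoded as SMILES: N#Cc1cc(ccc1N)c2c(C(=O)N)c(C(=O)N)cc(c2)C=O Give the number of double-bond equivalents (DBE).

13

Molecular formula: C16H12N4O3.
DoU = (2C + 2 + N − H − X) / 2, where X is the halogen count and O/S are ignored.
    = (2·16 + 2 + 4 − 12 − 0) / 2 = 26 / 2 = 13.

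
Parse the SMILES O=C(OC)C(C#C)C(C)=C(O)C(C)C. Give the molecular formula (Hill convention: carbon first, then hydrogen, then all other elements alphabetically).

C11H16O3

Walk through each heavy atom and fill implicit hydrogens from standard valence (C 4, N 3, O 2, S 2, halogen 1):
  atom 1: O, bond orders sum to 2 (valence 2) → 0 H
  atom 2: C, bond orders sum to 4 (valence 4) → 0 H
  atom 3: O, bond orders sum to 2 (valence 2) → 0 H
  atom 4: C, bond orders sum to 1 (valence 4) → 3 H
  atom 5: C, bond orders sum to 3 (valence 4) → 1 H
  atom 6: C, bond orders sum to 4 (valence 4) → 0 H
  atom 7: C, bond orders sum to 3 (valence 4) → 1 H
  atom 8: C, bond orders sum to 4 (valence 4) → 0 H
  atom 9: C, bond orders sum to 1 (valence 4) → 3 H
  atom 10: C, bond orders sum to 4 (valence 4) → 0 H
  atom 11: O, bond orders sum to 1 (valence 2) → 1 H
  atom 12: C, bond orders sum to 3 (valence 4) → 1 H
  atom 13: C, bond orders sum to 1 (valence 4) → 3 H
  atom 14: C, bond orders sum to 1 (valence 4) → 3 H
Totals → C:11, H:16, O:3.
In Hill order: C11H16O3.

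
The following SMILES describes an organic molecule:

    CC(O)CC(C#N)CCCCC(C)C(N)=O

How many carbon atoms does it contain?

Count every carbon token in the SMILES (each C, including those in ring-closure positions and inside branches).
Carbon count: 12.

12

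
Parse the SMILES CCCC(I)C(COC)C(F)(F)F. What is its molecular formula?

Walk through each heavy atom and fill implicit hydrogens from standard valence (C 4, N 3, O 2, S 2, halogen 1):
  atom 1: C, bond orders sum to 1 (valence 4) → 3 H
  atom 2: C, bond orders sum to 2 (valence 4) → 2 H
  atom 3: C, bond orders sum to 2 (valence 4) → 2 H
  atom 4: C, bond orders sum to 3 (valence 4) → 1 H
  atom 5: I (halogen, monovalent) → 0 H
  atom 6: C, bond orders sum to 3 (valence 4) → 1 H
  atom 7: C, bond orders sum to 2 (valence 4) → 2 H
  atom 8: O, bond orders sum to 2 (valence 2) → 0 H
  atom 9: C, bond orders sum to 1 (valence 4) → 3 H
  atom 10: C, bond orders sum to 4 (valence 4) → 0 H
  atom 11: F (halogen, monovalent) → 0 H
  atom 12: F (halogen, monovalent) → 0 H
  atom 13: F (halogen, monovalent) → 0 H
Totals → C:8, H:14, F:3, I:1, O:1.
In Hill order: C8H14F3IO.

C8H14F3IO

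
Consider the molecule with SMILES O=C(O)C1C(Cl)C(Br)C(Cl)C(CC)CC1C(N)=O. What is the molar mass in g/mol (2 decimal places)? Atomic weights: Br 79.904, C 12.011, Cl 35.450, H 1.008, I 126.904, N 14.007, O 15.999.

361.06 g/mol

First, the molecular formula is C11H16BrCl2NO3 (counting implicit H from valence).
  Br: 1 × 79.904 = 79.904
  C: 11 × 12.011 = 132.121
  Cl: 2 × 35.450 = 70.900
  H: 16 × 1.008 = 16.128
  N: 1 × 14.007 = 14.007
  O: 3 × 15.999 = 47.997
Sum: 1×79.904 + 11×12.011 + 2×35.450 + 16×1.008 + 1×14.007 + 3×15.999 = 361.057 → 361.06 g/mol.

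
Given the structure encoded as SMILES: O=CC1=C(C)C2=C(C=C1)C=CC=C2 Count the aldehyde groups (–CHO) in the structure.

1

The aldehyde motif appears at heavy-atom position 2 in the SMILES.
Aldehyde count: 1.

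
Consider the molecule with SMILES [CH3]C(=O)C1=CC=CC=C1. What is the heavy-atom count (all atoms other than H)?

Every atom symbol written in the SMILES (organic subset) is one heavy atom; implicit H are not written.
Heavy atoms by element → C:8, O:1.
Total: 9.

9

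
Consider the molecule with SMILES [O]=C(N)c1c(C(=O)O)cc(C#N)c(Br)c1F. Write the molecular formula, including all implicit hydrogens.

C9H4BrFN2O3

Walk through each heavy atom and fill implicit hydrogens from standard valence (C 4, N 3, O 2, S 2, halogen 1); for lowercase aromatic atoms, an aromatic c carries 1 H when it has two neighbours and 0 H with three, and aromatic n carries 0 H:
  atom 1: O with explicit H count 0
  atom 2: C, bond orders sum to 4 (valence 4) → 0 H
  atom 3: N, bond orders sum to 1 (valence 3) → 2 H
  atom 4: aromatic c, 3 neighbours → 0 H
  atom 5: aromatic c, 3 neighbours → 0 H
  atom 6: C, bond orders sum to 4 (valence 4) → 0 H
  atom 7: O, bond orders sum to 2 (valence 2) → 0 H
  atom 8: O, bond orders sum to 1 (valence 2) → 1 H
  atom 9: aromatic c, 2 neighbours → 1 H
  atom 10: aromatic c, 3 neighbours → 0 H
  atom 11: C, bond orders sum to 4 (valence 4) → 0 H
  atom 12: N, bond orders sum to 3 (valence 3) → 0 H
  atom 13: aromatic c, 3 neighbours → 0 H
  atom 14: Br (halogen, monovalent) → 0 H
  atom 15: aromatic c, 3 neighbours → 0 H
  atom 16: F (halogen, monovalent) → 0 H
Totals → C:9, H:4, Br:1, F:1, N:2, O:3.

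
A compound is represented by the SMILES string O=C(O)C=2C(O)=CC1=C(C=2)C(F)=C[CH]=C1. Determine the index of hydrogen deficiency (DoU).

Molecular formula: C11H7FO3.
DoU = (2C + 2 + N − H − X) / 2, where X is the halogen count and O/S are ignored.
    = (2·11 + 2 + 0 − 7 − 1) / 2 = 16 / 2 = 8.

8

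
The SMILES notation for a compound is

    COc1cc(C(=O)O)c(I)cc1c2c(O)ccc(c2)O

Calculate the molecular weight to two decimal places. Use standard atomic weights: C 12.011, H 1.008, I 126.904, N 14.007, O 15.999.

First, the molecular formula is C14H11IO5 (counting implicit H from valence).
  C: 14 × 12.011 = 168.154
  H: 11 × 1.008 = 11.088
  I: 1 × 126.904 = 126.904
  O: 5 × 15.999 = 79.995
Sum: 14×12.011 + 11×1.008 + 1×126.904 + 5×15.999 = 386.141 → 386.14 g/mol.

386.14 g/mol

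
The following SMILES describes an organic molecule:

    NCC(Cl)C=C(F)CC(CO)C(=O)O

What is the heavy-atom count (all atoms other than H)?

14

Every atom symbol written in the SMILES (organic subset) is one heavy atom; implicit H are not written.
Heavy atoms by element → C:8, Cl:1, F:1, N:1, O:3.
Total: 14.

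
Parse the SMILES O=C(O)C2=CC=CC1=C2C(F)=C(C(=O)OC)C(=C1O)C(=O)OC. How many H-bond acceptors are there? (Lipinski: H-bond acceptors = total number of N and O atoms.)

7

N atoms: 0; O atoms: 7.
Lipinski HBA = 0 + 7 = 7.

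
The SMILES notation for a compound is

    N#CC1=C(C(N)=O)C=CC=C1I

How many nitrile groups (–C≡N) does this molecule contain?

The nitrile motif appears at heavy-atom position 2 in the SMILES.
Other groups present: 1 amide.
Nitrile count: 1.

1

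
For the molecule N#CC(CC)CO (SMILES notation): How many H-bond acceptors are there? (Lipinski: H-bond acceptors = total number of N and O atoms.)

2

N atoms: 1; O atoms: 1.
Lipinski HBA = 1 + 1 = 2.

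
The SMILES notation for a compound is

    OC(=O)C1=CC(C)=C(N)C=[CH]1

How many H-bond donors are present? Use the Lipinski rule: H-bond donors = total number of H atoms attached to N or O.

3

Donors: find every N or O and count the H atoms it carries.
  atom 1 (O): bond orders sum to 1 → 1 H
  atom 3 (O): bond orders sum to 2 → 0 H
  atom 9 (N): bond orders sum to 1 → 2 H
Lipinski HBD = 3.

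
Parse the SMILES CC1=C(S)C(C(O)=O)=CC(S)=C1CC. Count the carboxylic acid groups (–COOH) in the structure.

1

The carboxylic acid motif appears at heavy-atom position 6 in the SMILES.
Other groups present: 2 thiol.
Carboxylic acid count: 1.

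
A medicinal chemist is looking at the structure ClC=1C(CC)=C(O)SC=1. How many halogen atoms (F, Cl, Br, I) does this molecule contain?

1

Halogen atoms appear at heavy-atom position 1 (1×Cl).
Other groups present: 1 hydroxyl.
Halogen count: 1.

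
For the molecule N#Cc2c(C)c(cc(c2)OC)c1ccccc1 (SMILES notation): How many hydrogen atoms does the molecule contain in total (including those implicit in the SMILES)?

13

Walk through each heavy atom and fill implicit hydrogens from standard valence (C 4, N 3, O 2, S 2, halogen 1); for lowercase aromatic atoms, an aromatic c carries 1 H when it has two neighbours and 0 H with three, and aromatic n carries 0 H:
  atom 1: N, bond orders sum to 3 (valence 3) → 0 H
  atom 2: C, bond orders sum to 4 (valence 4) → 0 H
  atom 3: aromatic c, 3 neighbours → 0 H
  atom 4: aromatic c, 3 neighbours → 0 H
  atom 5: C, bond orders sum to 1 (valence 4) → 3 H
  atom 6: aromatic c, 3 neighbours → 0 H
  atom 7: aromatic c, 2 neighbours → 1 H
  atom 8: aromatic c, 3 neighbours → 0 H
  atom 9: aromatic c, 2 neighbours → 1 H
  atom 10: O, bond orders sum to 2 (valence 2) → 0 H
  atom 11: C, bond orders sum to 1 (valence 4) → 3 H
  atom 12: aromatic c, 3 neighbours → 0 H
  atom 13: aromatic c, 2 neighbours → 1 H
  atom 14: aromatic c, 2 neighbours → 1 H
  atom 15: aromatic c, 2 neighbours → 1 H
  atom 16: aromatic c, 2 neighbours → 1 H
  atom 17: aromatic c, 2 neighbours → 1 H
Total hydrogens: 13.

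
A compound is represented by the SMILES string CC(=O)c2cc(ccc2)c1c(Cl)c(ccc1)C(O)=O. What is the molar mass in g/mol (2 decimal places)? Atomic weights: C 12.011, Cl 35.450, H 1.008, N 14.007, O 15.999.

274.70 g/mol

First, the molecular formula is C15H11ClO3 (counting implicit H from valence).
  C: 15 × 12.011 = 180.165
  Cl: 1 × 35.450 = 35.450
  H: 11 × 1.008 = 11.088
  O: 3 × 15.999 = 47.997
Sum: 15×12.011 + 1×35.450 + 11×1.008 + 3×15.999 = 274.700 → 274.70 g/mol.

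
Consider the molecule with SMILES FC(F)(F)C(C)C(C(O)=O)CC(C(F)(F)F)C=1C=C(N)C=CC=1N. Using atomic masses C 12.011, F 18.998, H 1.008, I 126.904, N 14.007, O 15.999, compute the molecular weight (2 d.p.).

358.28 g/mol

First, the molecular formula is C14H16F6N2O2 (counting implicit H from valence).
  C: 14 × 12.011 = 168.154
  F: 6 × 18.998 = 113.988
  H: 16 × 1.008 = 16.128
  N: 2 × 14.007 = 28.014
  O: 2 × 15.999 = 31.998
Sum: 14×12.011 + 6×18.998 + 16×1.008 + 2×14.007 + 2×15.999 = 358.282 → 358.28 g/mol.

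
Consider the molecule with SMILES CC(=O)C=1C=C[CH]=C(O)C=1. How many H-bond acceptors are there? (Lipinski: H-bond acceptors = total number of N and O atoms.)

N atoms: 0; O atoms: 2.
Lipinski HBA = 0 + 2 = 2.

2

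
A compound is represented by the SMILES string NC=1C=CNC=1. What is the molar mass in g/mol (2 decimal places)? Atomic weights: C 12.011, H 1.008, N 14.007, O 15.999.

82.11 g/mol

First, the molecular formula is C4H6N2 (counting implicit H from valence).
  C: 4 × 12.011 = 48.044
  H: 6 × 1.008 = 6.048
  N: 2 × 14.007 = 28.014
Sum: 4×12.011 + 6×1.008 + 2×14.007 = 82.106 → 82.11 g/mol.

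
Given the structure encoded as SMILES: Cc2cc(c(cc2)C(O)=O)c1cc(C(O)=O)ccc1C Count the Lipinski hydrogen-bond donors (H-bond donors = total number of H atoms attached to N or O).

Donors: find every N or O and count the H atoms it carries.
  atom 9 (O): bond orders sum to 1 → 1 H
  atom 10 (O): bond orders sum to 2 → 0 H
  atom 15 (O): bond orders sum to 1 → 1 H
  atom 16 (O): bond orders sum to 2 → 0 H
Lipinski HBD = 2.

2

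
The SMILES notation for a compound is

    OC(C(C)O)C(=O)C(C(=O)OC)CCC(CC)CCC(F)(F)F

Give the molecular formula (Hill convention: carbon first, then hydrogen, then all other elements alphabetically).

Walk through each heavy atom and fill implicit hydrogens from standard valence (C 4, N 3, O 2, S 2, halogen 1):
  atom 1: O, bond orders sum to 1 (valence 2) → 1 H
  atom 2: C, bond orders sum to 3 (valence 4) → 1 H
  atom 3: C, bond orders sum to 3 (valence 4) → 1 H
  atom 4: C, bond orders sum to 1 (valence 4) → 3 H
  atom 5: O, bond orders sum to 1 (valence 2) → 1 H
  atom 6: C, bond orders sum to 4 (valence 4) → 0 H
  atom 7: O, bond orders sum to 2 (valence 2) → 0 H
  atom 8: C, bond orders sum to 3 (valence 4) → 1 H
  atom 9: C, bond orders sum to 4 (valence 4) → 0 H
  atom 10: O, bond orders sum to 2 (valence 2) → 0 H
  atom 11: O, bond orders sum to 2 (valence 2) → 0 H
  atom 12: C, bond orders sum to 1 (valence 4) → 3 H
  atom 13: C, bond orders sum to 2 (valence 4) → 2 H
  atom 14: C, bond orders sum to 2 (valence 4) → 2 H
  atom 15: C, bond orders sum to 3 (valence 4) → 1 H
  atom 16: C, bond orders sum to 2 (valence 4) → 2 H
  atom 17: C, bond orders sum to 1 (valence 4) → 3 H
  atom 18: C, bond orders sum to 2 (valence 4) → 2 H
  atom 19: C, bond orders sum to 2 (valence 4) → 2 H
  atom 20: C, bond orders sum to 4 (valence 4) → 0 H
  atom 21: F (halogen, monovalent) → 0 H
  atom 22: F (halogen, monovalent) → 0 H
  atom 23: F (halogen, monovalent) → 0 H
Totals → C:15, H:25, F:3, O:5.
In Hill order: C15H25F3O5.

C15H25F3O5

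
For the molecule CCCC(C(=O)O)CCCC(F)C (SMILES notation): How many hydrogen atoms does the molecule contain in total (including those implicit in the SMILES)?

19

Walk through each heavy atom and fill implicit hydrogens from standard valence (C 4, N 3, O 2, S 2, halogen 1):
  atom 1: C, bond orders sum to 1 (valence 4) → 3 H
  atom 2: C, bond orders sum to 2 (valence 4) → 2 H
  atom 3: C, bond orders sum to 2 (valence 4) → 2 H
  atom 4: C, bond orders sum to 3 (valence 4) → 1 H
  atom 5: C, bond orders sum to 4 (valence 4) → 0 H
  atom 6: O, bond orders sum to 2 (valence 2) → 0 H
  atom 7: O, bond orders sum to 1 (valence 2) → 1 H
  atom 8: C, bond orders sum to 2 (valence 4) → 2 H
  atom 9: C, bond orders sum to 2 (valence 4) → 2 H
  atom 10: C, bond orders sum to 2 (valence 4) → 2 H
  atom 11: C, bond orders sum to 3 (valence 4) → 1 H
  atom 12: F (halogen, monovalent) → 0 H
  atom 13: C, bond orders sum to 1 (valence 4) → 3 H
Total hydrogens: 19.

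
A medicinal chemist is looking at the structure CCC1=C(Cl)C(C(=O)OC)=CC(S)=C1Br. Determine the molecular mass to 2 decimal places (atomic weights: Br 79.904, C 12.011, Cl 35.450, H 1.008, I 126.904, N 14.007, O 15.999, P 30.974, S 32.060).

First, the molecular formula is C10H10BrClO2S (counting implicit H from valence).
  Br: 1 × 79.904 = 79.904
  C: 10 × 12.011 = 120.110
  Cl: 1 × 35.450 = 35.450
  H: 10 × 1.008 = 10.080
  O: 2 × 15.999 = 31.998
  S: 1 × 32.060 = 32.060
Sum: 1×79.904 + 10×12.011 + 1×35.450 + 10×1.008 + 2×15.999 + 1×32.060 = 309.602 → 309.60 g/mol.

309.60 g/mol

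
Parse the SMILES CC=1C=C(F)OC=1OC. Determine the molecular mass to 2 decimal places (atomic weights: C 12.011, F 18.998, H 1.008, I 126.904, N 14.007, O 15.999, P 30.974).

130.12 g/mol

First, the molecular formula is C6H7FO2 (counting implicit H from valence).
  C: 6 × 12.011 = 72.066
  F: 1 × 18.998 = 18.998
  H: 7 × 1.008 = 7.056
  O: 2 × 15.999 = 31.998
Sum: 6×12.011 + 1×18.998 + 7×1.008 + 2×15.999 = 130.118 → 130.12 g/mol.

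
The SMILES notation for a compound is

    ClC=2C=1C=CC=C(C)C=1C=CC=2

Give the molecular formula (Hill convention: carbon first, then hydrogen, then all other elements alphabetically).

C11H9Cl

Walk through each heavy atom and fill implicit hydrogens from standard valence (C 4, N 3, O 2, S 2, halogen 1):
  atom 1: Cl (halogen, monovalent) → 0 H
  atom 2: C, bond orders sum to 4 (valence 4) → 0 H
  atom 3: C, bond orders sum to 4 (valence 4) → 0 H
  atom 4: C, bond orders sum to 3 (valence 4) → 1 H
  atom 5: C, bond orders sum to 3 (valence 4) → 1 H
  atom 6: C, bond orders sum to 3 (valence 4) → 1 H
  atom 7: C, bond orders sum to 4 (valence 4) → 0 H
  atom 8: C, bond orders sum to 1 (valence 4) → 3 H
  atom 9: C, bond orders sum to 4 (valence 4) → 0 H
  atom 10: C, bond orders sum to 3 (valence 4) → 1 H
  atom 11: C, bond orders sum to 3 (valence 4) → 1 H
  atom 12: C, bond orders sum to 3 (valence 4) → 1 H
Totals → C:11, H:9, Cl:1.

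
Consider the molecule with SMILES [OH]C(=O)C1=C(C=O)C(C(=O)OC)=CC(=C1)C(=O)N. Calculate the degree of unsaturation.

8

Molecular formula: C11H9NO6.
DoU = (2C + 2 + N − H − X) / 2, where X is the halogen count and O/S are ignored.
    = (2·11 + 2 + 1 − 9 − 0) / 2 = 16 / 2 = 8.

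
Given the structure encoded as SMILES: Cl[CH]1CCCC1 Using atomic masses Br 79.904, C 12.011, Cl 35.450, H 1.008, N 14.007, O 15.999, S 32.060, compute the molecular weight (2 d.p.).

First, the molecular formula is C5H9Cl (counting implicit H from valence).
  C: 5 × 12.011 = 60.055
  Cl: 1 × 35.450 = 35.450
  H: 9 × 1.008 = 9.072
Sum: 5×12.011 + 1×35.450 + 9×1.008 = 104.577 → 104.58 g/mol.

104.58 g/mol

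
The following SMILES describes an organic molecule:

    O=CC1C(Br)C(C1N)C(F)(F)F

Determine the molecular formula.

C6H7BrF3NO

Walk through each heavy atom and fill implicit hydrogens from standard valence (C 4, N 3, O 2, S 2, halogen 1):
  atom 1: O, bond orders sum to 2 (valence 2) → 0 H
  atom 2: C, bond orders sum to 3 (valence 4) → 1 H
  atom 3: C, bond orders sum to 3 (valence 4) → 1 H
  atom 4: C, bond orders sum to 3 (valence 4) → 1 H
  atom 5: Br (halogen, monovalent) → 0 H
  atom 6: C, bond orders sum to 3 (valence 4) → 1 H
  atom 7: C, bond orders sum to 3 (valence 4) → 1 H
  atom 8: N, bond orders sum to 1 (valence 3) → 2 H
  atom 9: C, bond orders sum to 4 (valence 4) → 0 H
  atom 10: F (halogen, monovalent) → 0 H
  atom 11: F (halogen, monovalent) → 0 H
  atom 12: F (halogen, monovalent) → 0 H
Totals → C:6, H:7, Br:1, F:3, N:1, O:1.
In Hill order: C6H7BrF3NO.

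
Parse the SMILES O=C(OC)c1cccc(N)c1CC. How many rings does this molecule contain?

In SMILES, each pair of matching ring-closure digits denotes one ring-closing bond; the number of such bonds equals the number of independent rings.
Ring-closure bonds here: 1.

1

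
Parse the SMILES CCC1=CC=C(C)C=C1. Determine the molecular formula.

C9H12

Walk through each heavy atom and fill implicit hydrogens from standard valence (C 4, N 3, O 2, S 2, halogen 1):
  atom 1: C, bond orders sum to 1 (valence 4) → 3 H
  atom 2: C, bond orders sum to 2 (valence 4) → 2 H
  atom 3: C, bond orders sum to 4 (valence 4) → 0 H
  atom 4: C, bond orders sum to 3 (valence 4) → 1 H
  atom 5: C, bond orders sum to 3 (valence 4) → 1 H
  atom 6: C, bond orders sum to 4 (valence 4) → 0 H
  atom 7: C, bond orders sum to 1 (valence 4) → 3 H
  atom 8: C, bond orders sum to 3 (valence 4) → 1 H
  atom 9: C, bond orders sum to 3 (valence 4) → 1 H
Totals → C:9, H:12.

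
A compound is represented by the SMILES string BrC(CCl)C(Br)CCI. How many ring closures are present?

In SMILES, each pair of matching ring-closure digits denotes one ring-closing bond; the number of such bonds equals the number of independent rings.
Ring-closure bonds here: 0.

0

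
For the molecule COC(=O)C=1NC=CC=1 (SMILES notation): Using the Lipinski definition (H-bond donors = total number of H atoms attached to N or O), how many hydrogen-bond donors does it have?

1

Donors: find every N or O and count the H atoms it carries.
  atom 2 (O): bond orders sum to 2 → 0 H
  atom 4 (O): bond orders sum to 2 → 0 H
  atom 6 (N): bond orders sum to 2 → 1 H
Lipinski HBD = 1.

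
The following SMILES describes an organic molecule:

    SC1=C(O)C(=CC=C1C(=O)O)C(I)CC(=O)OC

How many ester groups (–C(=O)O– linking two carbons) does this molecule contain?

1

The ester motif appears at heavy-atom position 15 in the SMILES.
Other groups present: 1 carboxylic acid, 1 hydroxyl, 1 thiol.
Ester count: 1.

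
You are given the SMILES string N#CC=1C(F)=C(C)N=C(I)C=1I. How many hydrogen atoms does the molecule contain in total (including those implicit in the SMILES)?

Walk through each heavy atom and fill implicit hydrogens from standard valence (C 4, N 3, O 2, S 2, halogen 1):
  atom 1: N, bond orders sum to 3 (valence 3) → 0 H
  atom 2: C, bond orders sum to 4 (valence 4) → 0 H
  atom 3: C, bond orders sum to 4 (valence 4) → 0 H
  atom 4: C, bond orders sum to 4 (valence 4) → 0 H
  atom 5: F (halogen, monovalent) → 0 H
  atom 6: C, bond orders sum to 4 (valence 4) → 0 H
  atom 7: C, bond orders sum to 1 (valence 4) → 3 H
  atom 8: N, bond orders sum to 3 (valence 3) → 0 H
  atom 9: C, bond orders sum to 4 (valence 4) → 0 H
  atom 10: I (halogen, monovalent) → 0 H
  atom 11: C, bond orders sum to 4 (valence 4) → 0 H
  atom 12: I (halogen, monovalent) → 0 H
Total hydrogens: 3.

3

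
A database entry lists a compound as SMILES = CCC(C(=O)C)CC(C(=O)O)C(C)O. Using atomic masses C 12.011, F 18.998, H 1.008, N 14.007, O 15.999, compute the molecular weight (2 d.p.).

First, the molecular formula is C10H18O4 (counting implicit H from valence).
  C: 10 × 12.011 = 120.110
  H: 18 × 1.008 = 18.144
  O: 4 × 15.999 = 63.996
Sum: 10×12.011 + 18×1.008 + 4×15.999 = 202.250 → 202.25 g/mol.

202.25 g/mol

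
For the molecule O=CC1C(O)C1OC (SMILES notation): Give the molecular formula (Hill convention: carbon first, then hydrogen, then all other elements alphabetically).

C5H8O3

Walk through each heavy atom and fill implicit hydrogens from standard valence (C 4, N 3, O 2, S 2, halogen 1):
  atom 1: O, bond orders sum to 2 (valence 2) → 0 H
  atom 2: C, bond orders sum to 3 (valence 4) → 1 H
  atom 3: C, bond orders sum to 3 (valence 4) → 1 H
  atom 4: C, bond orders sum to 3 (valence 4) → 1 H
  atom 5: O, bond orders sum to 1 (valence 2) → 1 H
  atom 6: C, bond orders sum to 3 (valence 4) → 1 H
  atom 7: O, bond orders sum to 2 (valence 2) → 0 H
  atom 8: C, bond orders sum to 1 (valence 4) → 3 H
Totals → C:5, H:8, O:3.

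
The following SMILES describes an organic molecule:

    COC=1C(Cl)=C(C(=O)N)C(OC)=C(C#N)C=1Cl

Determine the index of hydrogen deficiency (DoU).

7

Degree of unsaturation = (number of rings) + (number of π bonds).
Ring closures in the SMILES: 1.
π bonds: 4 double bonds (each 1 DoU), 1 triple bond (each 2 DoU) → 6 DoU from unsaturation.
Total DoU = 1 + 6 = 7.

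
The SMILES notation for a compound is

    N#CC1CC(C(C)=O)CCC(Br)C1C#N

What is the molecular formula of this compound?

Walk through each heavy atom and fill implicit hydrogens from standard valence (C 4, N 3, O 2, S 2, halogen 1):
  atom 1: N, bond orders sum to 3 (valence 3) → 0 H
  atom 2: C, bond orders sum to 4 (valence 4) → 0 H
  atom 3: C, bond orders sum to 3 (valence 4) → 1 H
  atom 4: C, bond orders sum to 2 (valence 4) → 2 H
  atom 5: C, bond orders sum to 3 (valence 4) → 1 H
  atom 6: C, bond orders sum to 4 (valence 4) → 0 H
  atom 7: C, bond orders sum to 1 (valence 4) → 3 H
  atom 8: O, bond orders sum to 2 (valence 2) → 0 H
  atom 9: C, bond orders sum to 2 (valence 4) → 2 H
  atom 10: C, bond orders sum to 2 (valence 4) → 2 H
  atom 11: C, bond orders sum to 3 (valence 4) → 1 H
  atom 12: Br (halogen, monovalent) → 0 H
  atom 13: C, bond orders sum to 3 (valence 4) → 1 H
  atom 14: C, bond orders sum to 4 (valence 4) → 0 H
  atom 15: N, bond orders sum to 3 (valence 3) → 0 H
Totals → C:11, H:13, Br:1, N:2, O:1.

C11H13BrN2O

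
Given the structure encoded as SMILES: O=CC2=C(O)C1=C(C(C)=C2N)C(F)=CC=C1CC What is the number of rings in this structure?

In SMILES, each pair of matching ring-closure digits denotes one ring-closing bond; the number of such bonds equals the number of independent rings.
Ring-closure bonds here: 2.

2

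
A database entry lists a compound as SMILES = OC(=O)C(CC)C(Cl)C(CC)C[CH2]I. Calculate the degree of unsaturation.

1

Degree of unsaturation = (number of rings) + (number of π bonds).
Ring closures in the SMILES: 0.
π bonds: 1 double bond (each 1 DoU) → 1 DoU from unsaturation.
Total DoU = 0 + 1 = 1.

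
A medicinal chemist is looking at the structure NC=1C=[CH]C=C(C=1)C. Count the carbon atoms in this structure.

7

Count every carbon token in the SMILES (each C, including those in ring-closure positions and inside branches).
Carbon count: 7.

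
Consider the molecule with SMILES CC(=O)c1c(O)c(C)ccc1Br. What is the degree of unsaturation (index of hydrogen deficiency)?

Molecular formula: C9H9BrO2.
DoU = (2C + 2 + N − H − X) / 2, where X is the halogen count and O/S are ignored.
    = (2·9 + 2 + 0 − 9 − 1) / 2 = 10 / 2 = 5.

5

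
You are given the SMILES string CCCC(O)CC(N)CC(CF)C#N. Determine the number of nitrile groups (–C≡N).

The nitrile motif appears at heavy-atom position 13 in the SMILES.
Other groups present: 1 hydroxyl, 1 primary amine.
Nitrile count: 1.

1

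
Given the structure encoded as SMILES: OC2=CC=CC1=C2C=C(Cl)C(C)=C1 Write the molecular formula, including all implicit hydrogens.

C11H9ClO

Walk through each heavy atom and fill implicit hydrogens from standard valence (C 4, N 3, O 2, S 2, halogen 1):
  atom 1: O, bond orders sum to 1 (valence 2) → 1 H
  atom 2: C, bond orders sum to 4 (valence 4) → 0 H
  atom 3: C, bond orders sum to 3 (valence 4) → 1 H
  atom 4: C, bond orders sum to 3 (valence 4) → 1 H
  atom 5: C, bond orders sum to 3 (valence 4) → 1 H
  atom 6: C, bond orders sum to 4 (valence 4) → 0 H
  atom 7: C, bond orders sum to 4 (valence 4) → 0 H
  atom 8: C, bond orders sum to 3 (valence 4) → 1 H
  atom 9: C, bond orders sum to 4 (valence 4) → 0 H
  atom 10: Cl (halogen, monovalent) → 0 H
  atom 11: C, bond orders sum to 4 (valence 4) → 0 H
  atom 12: C, bond orders sum to 1 (valence 4) → 3 H
  atom 13: C, bond orders sum to 3 (valence 4) → 1 H
Totals → C:11, H:9, Cl:1, O:1.
In Hill order: C11H9ClO.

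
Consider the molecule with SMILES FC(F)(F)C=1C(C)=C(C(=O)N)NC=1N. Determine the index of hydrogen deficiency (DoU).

4

Molecular formula: C7H8F3N3O.
DoU = (2C + 2 + N − H − X) / 2, where X is the halogen count and O/S are ignored.
    = (2·7 + 2 + 3 − 8 − 3) / 2 = 8 / 2 = 4.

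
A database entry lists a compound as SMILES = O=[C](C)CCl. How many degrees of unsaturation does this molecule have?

Degree of unsaturation = (number of rings) + (number of π bonds).
Ring closures in the SMILES: 0.
π bonds: 1 double bond (each 1 DoU) → 1 DoU from unsaturation.
Total DoU = 0 + 1 = 1.

1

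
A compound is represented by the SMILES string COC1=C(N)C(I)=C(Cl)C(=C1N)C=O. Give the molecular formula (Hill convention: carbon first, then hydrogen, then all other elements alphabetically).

Walk through each heavy atom and fill implicit hydrogens from standard valence (C 4, N 3, O 2, S 2, halogen 1):
  atom 1: C, bond orders sum to 1 (valence 4) → 3 H
  atom 2: O, bond orders sum to 2 (valence 2) → 0 H
  atom 3: C, bond orders sum to 4 (valence 4) → 0 H
  atom 4: C, bond orders sum to 4 (valence 4) → 0 H
  atom 5: N, bond orders sum to 1 (valence 3) → 2 H
  atom 6: C, bond orders sum to 4 (valence 4) → 0 H
  atom 7: I (halogen, monovalent) → 0 H
  atom 8: C, bond orders sum to 4 (valence 4) → 0 H
  atom 9: Cl (halogen, monovalent) → 0 H
  atom 10: C, bond orders sum to 4 (valence 4) → 0 H
  atom 11: C, bond orders sum to 4 (valence 4) → 0 H
  atom 12: N, bond orders sum to 1 (valence 3) → 2 H
  atom 13: C, bond orders sum to 3 (valence 4) → 1 H
  atom 14: O, bond orders sum to 2 (valence 2) → 0 H
Totals → C:8, H:8, Cl:1, I:1, N:2, O:2.

C8H8ClIN2O2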